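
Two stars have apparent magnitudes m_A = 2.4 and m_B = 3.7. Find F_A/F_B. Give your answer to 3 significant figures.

Δm = 2.4 − (3.7) = -1.3
Flux ratio = 10^(−0.4 Δm) = 10^(−0.4 × -1.3) = 10^0.520 = 3.311

F_A/F_B ≈ 3.31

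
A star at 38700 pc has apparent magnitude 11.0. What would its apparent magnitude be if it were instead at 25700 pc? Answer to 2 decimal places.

m ≈ 10.11

Flux ∝ 1/d², so Δm = 5 log₁₀(d₂/d₁) = 5 log₁₀(25700/38700) = -0.889
m₂ = m₁ + Δm = 11.0 + (-0.889) = 10.111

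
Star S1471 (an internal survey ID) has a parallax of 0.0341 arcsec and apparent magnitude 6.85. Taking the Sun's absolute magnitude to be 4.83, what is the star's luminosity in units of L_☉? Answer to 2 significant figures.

L/L_☉ ≈ 1.3

d = 1/p = 1/0.0341″ = 29.33 pc
M = m − 5 log₁₀ d + 5 = 6.85 − 5·1.4672 + 5 = 4.514
M − M_☉ = 4.514 − 4.83 = -0.316
L/L_☉ = 10^(−0.4 × -0.316) = 1.338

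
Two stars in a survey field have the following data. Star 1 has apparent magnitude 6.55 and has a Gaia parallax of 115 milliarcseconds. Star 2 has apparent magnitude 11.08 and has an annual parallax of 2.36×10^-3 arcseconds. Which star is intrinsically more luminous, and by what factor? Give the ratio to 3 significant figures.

Star 2 is more luminous, by a factor of 36.6.

Star 1: p = 115 mas = 0.115″ → d = 1/p = 8.696 pc
Star 1: M = m − 5 log₁₀ d + 5 = 6.55 − 5·0.9393 + 5 = 6.853
Star 2: d = 1/p = 1/2.36×10^-3″ = 423.7 pc
Star 2: M = m − 5 log₁₀ d + 5 = 11.08 − 5·2.6271 + 5 = 2.945
ΔM = M_1 − M_2 = 6.853 − (2.945) = 3.909; smaller M is more luminous → Star 2.
L ratio = 10^(0.4 |ΔM|) = 10^1.564 = 36.61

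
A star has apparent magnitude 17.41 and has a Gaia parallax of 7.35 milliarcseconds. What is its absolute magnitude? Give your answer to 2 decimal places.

M ≈ 11.74

p = 7.35 mas = 7.35×10^-3″ → d = 1/p = 136.1 pc
5 log₁₀(d/10 pc) = 5 log₁₀(136.1) − 5 = 5.669
M = m − 5 log₁₀(d/10) = 17.41 − 5.669 = 11.741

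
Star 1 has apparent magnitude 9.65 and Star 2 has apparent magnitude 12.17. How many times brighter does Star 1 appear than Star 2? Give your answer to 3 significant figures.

10.2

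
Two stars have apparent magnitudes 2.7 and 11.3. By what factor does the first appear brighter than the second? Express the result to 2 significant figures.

Magnitude difference = -8.6
Flux ratio = 10^(−0.4 Δm) = 10^(−0.4 × -8.6) = 10^3.440 = 2754

2800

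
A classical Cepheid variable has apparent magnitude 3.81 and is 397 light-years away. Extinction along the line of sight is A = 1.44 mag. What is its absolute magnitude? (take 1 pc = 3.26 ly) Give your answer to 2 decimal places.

M ≈ -3.06

d = 397 ly / 3.26 = 121.8 pc
5 log₁₀(d/10 pc) = 5 log₁₀(121.8) − 5 = 5.428
M = m − 5 log₁₀(d/10) − A = 3.81 − 5.428 − 1.44 = -3.058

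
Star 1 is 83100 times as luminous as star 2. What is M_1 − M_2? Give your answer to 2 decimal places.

M_1 − M_2 ≈ -12.30

Pogson: ΔM = −2.5 log₁₀(ratio) = −2.5 log₁₀(83100) = −2.5 × 4.9196 = -12.299
Star 1 is brighter, so it has the smaller magnitude: the difference is negative.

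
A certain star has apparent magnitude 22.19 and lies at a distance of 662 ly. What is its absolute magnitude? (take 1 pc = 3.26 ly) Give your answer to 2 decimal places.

M ≈ 15.65

d = 662 ly / 3.26 = 203.1 pc
5 log₁₀(d/10 pc) = 5 log₁₀(203.1) − 5 = 6.538
M = m − 5 log₁₀(d/10) = 22.19 − 6.538 = 15.652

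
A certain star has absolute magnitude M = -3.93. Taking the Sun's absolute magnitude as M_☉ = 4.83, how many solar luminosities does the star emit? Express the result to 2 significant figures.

M − M_☉ = -3.93 − 4.83 = -8.760
L/L_☉ = 10^(−0.4 (M − M_☉)) = 10^3.504 = 3192

L/L_☉ ≈ 3200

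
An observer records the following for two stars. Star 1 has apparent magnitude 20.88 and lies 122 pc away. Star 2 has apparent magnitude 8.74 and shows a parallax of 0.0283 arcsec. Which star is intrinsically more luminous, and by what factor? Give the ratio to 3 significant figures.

Star 2 is more luminous, by a factor of 6020.

Star 1: M = m − 5 log₁₀ d + 5 = 20.88 − 5·2.0864 + 5 = 15.448
Star 2: d = 1/p = 1/0.0283″ = 35.34 pc
Star 2: M = m − 5 log₁₀ d + 5 = 8.74 − 5·1.5482 + 5 = 5.999
ΔM = M_1 − M_2 = 15.448 − (5.999) = 9.449; smaller M is more luminous → Star 2.
L ratio = 10^(0.4 |ΔM|) = 10^3.780 = 6022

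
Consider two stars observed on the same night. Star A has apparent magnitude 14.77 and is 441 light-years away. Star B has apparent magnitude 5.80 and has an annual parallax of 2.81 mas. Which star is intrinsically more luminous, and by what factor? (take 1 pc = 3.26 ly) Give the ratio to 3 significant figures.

Star B is more luminous, by a factor of 26800.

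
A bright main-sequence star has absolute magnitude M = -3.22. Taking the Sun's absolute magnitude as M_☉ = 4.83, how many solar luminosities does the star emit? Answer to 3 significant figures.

L/L_☉ ≈ 1660

M − M_☉ = -3.22 − 4.83 = -8.050
L/L_☉ = 10^(−0.4 (M − M_☉)) = 10^3.220 = 1660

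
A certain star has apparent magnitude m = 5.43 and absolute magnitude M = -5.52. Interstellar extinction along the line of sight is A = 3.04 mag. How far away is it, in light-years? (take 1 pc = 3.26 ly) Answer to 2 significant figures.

d ≈ 1200 ly

m − M = 5 log₁₀(d/10 pc) + A  ⇒  5.43 − (-5.52) − 3.04 = 5 log₁₀(d/10)
7.910 = 5 log₁₀(d/10)
log₁₀ d = (m − M − A)/5 + 1 = 2.5820
d = 10^2.5820 = 381.9 pc
= 1245 ly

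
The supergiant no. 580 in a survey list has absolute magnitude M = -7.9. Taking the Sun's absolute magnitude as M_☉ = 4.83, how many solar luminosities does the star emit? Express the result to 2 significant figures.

L/L_☉ ≈ 120000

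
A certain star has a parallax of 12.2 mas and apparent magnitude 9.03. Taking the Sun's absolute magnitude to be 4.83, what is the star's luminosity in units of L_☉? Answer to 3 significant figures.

L/L_☉ ≈ 1.40

d = 1/p = 1000/12.2 mas = 81.97 pc
M = m − 5 log₁₀ d + 5 = 9.03 − 5·1.9136 + 5 = 4.462
M − M_☉ = 4.462 − 4.83 = -0.368
L/L_☉ = 10^(−0.4 × -0.368) = 1.404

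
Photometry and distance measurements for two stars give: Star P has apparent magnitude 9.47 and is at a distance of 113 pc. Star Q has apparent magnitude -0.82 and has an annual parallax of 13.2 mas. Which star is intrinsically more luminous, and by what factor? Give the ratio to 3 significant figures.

Star Q is more luminous, by a factor of 5870.

Star P: M = m − 5 log₁₀ d + 5 = 9.47 − 5·2.0531 + 5 = 4.205
Star Q: p = 13.2 mas = 0.0132″ → d = 1/p = 75.76 pc
Star Q: M = m − 5 log₁₀ d + 5 = -0.82 − 5·1.8794 + 5 = -5.217
ΔM = M_P − M_Q = 4.205 − (-5.217) = 9.422; smaller M is more luminous → Star Q.
L ratio = 10^(0.4 |ΔM|) = 10^3.769 = 5871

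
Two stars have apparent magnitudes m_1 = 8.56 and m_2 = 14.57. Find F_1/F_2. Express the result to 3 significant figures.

F_1/F_2 ≈ 254

Δm = 8.56 − (14.57) = -6.01
Flux ratio = 10^(−0.4 Δm) = 10^(−0.4 × -6.01) = 10^2.404 = 253.5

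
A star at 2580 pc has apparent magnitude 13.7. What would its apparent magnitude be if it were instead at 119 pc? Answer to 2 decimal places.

Flux ∝ 1/d², so Δm = 5 log₁₀(d₂/d₁) = 5 log₁₀(119/2580) = -6.680
m₂ = m₁ + Δm = 13.7 + (-6.680) = 7.020

m ≈ 7.02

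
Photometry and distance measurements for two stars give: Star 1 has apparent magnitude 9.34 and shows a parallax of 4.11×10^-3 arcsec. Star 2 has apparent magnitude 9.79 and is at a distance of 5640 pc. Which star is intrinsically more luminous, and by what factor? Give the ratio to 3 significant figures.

Star 1: d = 1/p = 1/4.11×10^-3″ = 243.3 pc
Star 1: M = m − 5 log₁₀ d + 5 = 9.34 − 5·2.3862 + 5 = 2.409
Star 2: M = m − 5 log₁₀ d + 5 = 9.79 − 5·3.7513 + 5 = -3.966
ΔM = M_1 − M_2 = 2.409 − (-3.966) = 6.376; smaller M is more luminous → Star 2.
L ratio = 10^(0.4 |ΔM|) = 10^2.550 = 355.0

Star 2 is more luminous, by a factor of 355.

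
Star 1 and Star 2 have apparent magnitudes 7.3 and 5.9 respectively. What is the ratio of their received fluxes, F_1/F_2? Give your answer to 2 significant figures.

Δm = 7.3 − (5.9) = 1.4
Flux ratio = 10^(−0.4 Δm) = 10^(−0.4 × 1.4) = 10^-0.560 = 0.2754

F_1/F_2 ≈ 0.28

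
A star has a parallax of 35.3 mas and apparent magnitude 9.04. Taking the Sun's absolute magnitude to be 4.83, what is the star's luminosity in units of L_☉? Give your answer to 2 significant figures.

L/L_☉ ≈ 0.17

d = 1/p = 1000/35.3 mas = 28.33 pc
M = m − 5 log₁₀ d + 5 = 9.04 − 5·1.4522 + 5 = 6.779
M − M_☉ = 6.779 − 4.83 = 1.949
L/L_☉ = 10^(−0.4 × 1.949) = 0.1661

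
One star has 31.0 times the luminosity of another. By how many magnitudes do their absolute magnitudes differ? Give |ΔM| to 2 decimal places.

|ΔM| ≈ 3.73

Pogson: ΔM = −2.5 log₁₀(ratio) = −2.5 log₁₀(31.0) = −2.5 × 1.4914 = -3.728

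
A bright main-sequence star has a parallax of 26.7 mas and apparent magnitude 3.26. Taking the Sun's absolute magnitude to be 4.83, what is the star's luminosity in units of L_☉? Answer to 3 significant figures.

L/L_☉ ≈ 59.6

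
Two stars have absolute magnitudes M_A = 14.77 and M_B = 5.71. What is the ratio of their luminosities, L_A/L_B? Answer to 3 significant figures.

L_A/L_B ≈ 2.38×10^-4

ΔM = M_A − M_B = 9.06
L_A/L_B = 10^(−0.4 ΔM) = 10^-3.624 = 2.377×10^-4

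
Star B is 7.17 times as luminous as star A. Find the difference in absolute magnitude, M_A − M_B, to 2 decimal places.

M_A − M_B ≈ 2.14

Pogson: ΔM = −2.5 log₁₀(ratio) = −2.5 log₁₀(7.17) = −2.5 × 0.8555 = -2.139
Star B is brighter so has the smaller magnitude: M_A − M_B is positive.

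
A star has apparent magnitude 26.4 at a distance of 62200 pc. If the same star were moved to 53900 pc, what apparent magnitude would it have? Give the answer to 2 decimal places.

m ≈ 26.09

Flux ∝ 1/d², so Δm = 5 log₁₀(d₂/d₁) = 5 log₁₀(53900/62200) = -0.311
m₂ = m₁ + Δm = 26.4 + (-0.311) = 26.089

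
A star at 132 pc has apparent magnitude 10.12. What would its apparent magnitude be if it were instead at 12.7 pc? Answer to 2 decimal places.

m ≈ 5.04

Flux ∝ 1/d², so Δm = 5 log₁₀(d₂/d₁) = 5 log₁₀(12.7/132) = -5.084
m₂ = m₁ + Δm = 10.12 + (-5.084) = 5.036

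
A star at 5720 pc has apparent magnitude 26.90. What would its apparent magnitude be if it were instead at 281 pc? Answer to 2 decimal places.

Flux ∝ 1/d², so Δm = 5 log₁₀(d₂/d₁) = 5 log₁₀(281/5720) = -6.543
m₂ = m₁ + Δm = 26.90 + (-6.543) = 20.357

m ≈ 20.36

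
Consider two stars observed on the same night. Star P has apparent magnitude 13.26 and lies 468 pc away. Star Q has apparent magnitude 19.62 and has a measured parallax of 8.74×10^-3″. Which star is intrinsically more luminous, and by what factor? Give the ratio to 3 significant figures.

Star P is more luminous, by a factor of 5850.

Star P: M = m − 5 log₁₀ d + 5 = 13.26 − 5·2.6702 + 5 = 4.909
Star Q: d = 1/p = 1/8.74×10^-3″ = 114.4 pc
Star Q: M = m − 5 log₁₀ d + 5 = 19.62 − 5·2.0585 + 5 = 14.328
ΔM = M_P − M_Q = 4.909 − (14.328) = -9.419; smaller M is more luminous → Star P.
L ratio = 10^(0.4 |ΔM|) = 10^3.768 = 5855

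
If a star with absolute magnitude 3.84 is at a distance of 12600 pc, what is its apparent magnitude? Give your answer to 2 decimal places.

m = M + 5 log₁₀ d − 5 = 3.84 + 5·4.1004 − 5 = 19.342

m ≈ 19.34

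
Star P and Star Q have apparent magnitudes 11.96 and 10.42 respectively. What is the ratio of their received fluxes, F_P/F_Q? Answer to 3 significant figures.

F_P/F_Q ≈ 0.242

Δm = 11.96 − (10.42) = 1.54
Flux ratio = 10^(−0.4 Δm) = 10^(−0.4 × 1.54) = 10^-0.616 = 0.2421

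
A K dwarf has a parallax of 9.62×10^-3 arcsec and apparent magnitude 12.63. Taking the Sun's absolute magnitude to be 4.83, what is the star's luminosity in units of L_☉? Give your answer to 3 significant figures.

d = 1/p = 1/9.62×10^-3″ = 104.0 pc
M = m − 5 log₁₀ d + 5 = 12.63 − 5·2.0168 + 5 = 7.546
M − M_☉ = 7.546 − 4.83 = 2.716
L/L_☉ = 10^(−0.4 × 2.716) = 0.08197

L/L_☉ ≈ 0.0820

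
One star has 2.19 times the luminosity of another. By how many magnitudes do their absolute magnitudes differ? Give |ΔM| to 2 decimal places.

Pogson: ΔM = −2.5 log₁₀(ratio) = −2.5 log₁₀(2.19) = −2.5 × 0.3404 = -0.851

|ΔM| ≈ 0.85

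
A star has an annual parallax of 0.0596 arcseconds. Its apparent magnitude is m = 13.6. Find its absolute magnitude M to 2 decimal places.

M ≈ 12.48

d = 1/p = 1/0.0596″ = 16.78 pc
5 log₁₀(d/10 pc) = 5 log₁₀(16.78) − 5 = 1.124
M = m − 5 log₁₀(d/10) = 13.6 − 1.124 = 12.476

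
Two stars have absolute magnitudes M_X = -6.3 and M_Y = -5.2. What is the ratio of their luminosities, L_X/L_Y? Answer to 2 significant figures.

ΔM = M_X − M_Y = -1.1
L_X/L_Y = 10^(−0.4 ΔM) = 10^0.440 = 2.754

L_X/L_Y ≈ 2.8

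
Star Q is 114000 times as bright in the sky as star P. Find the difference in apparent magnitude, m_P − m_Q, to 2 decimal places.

Pogson: Δm = −2.5 log₁₀(ratio) = −2.5 log₁₀(114000) = −2.5 × 5.0569 = -12.642
Star Q is brighter so has the smaller magnitude: m_P − m_Q is positive.

m_P − m_Q ≈ 12.64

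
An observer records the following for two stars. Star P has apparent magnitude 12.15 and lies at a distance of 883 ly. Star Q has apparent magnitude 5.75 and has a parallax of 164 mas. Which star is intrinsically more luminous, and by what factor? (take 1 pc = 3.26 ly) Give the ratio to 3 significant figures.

Star P: d = 883 ly / 3.26 = 270.9 pc
Star P: M = m − 5 log₁₀ d + 5 = 12.15 − 5·2.4327 + 5 = 4.986
Star Q: p = 164 mas = 0.164″ → d = 1/p = 6.098 pc
Star Q: M = m − 5 log₁₀ d + 5 = 5.75 − 5·0.7852 + 5 = 6.824
ΔM = M_P − M_Q = 4.986 − (6.824) = -1.838; smaller M is more luminous → Star P.
L ratio = 10^(0.4 |ΔM|) = 10^0.735 = 5.435

Star P is more luminous, by a factor of 5.43.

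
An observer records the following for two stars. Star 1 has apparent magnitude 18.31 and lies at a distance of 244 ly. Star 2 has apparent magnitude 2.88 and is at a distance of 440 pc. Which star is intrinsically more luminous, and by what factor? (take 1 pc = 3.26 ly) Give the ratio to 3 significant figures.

Star 1: d = 244 ly / 3.26 = 74.85 pc
Star 1: M = m − 5 log₁₀ d + 5 = 18.31 − 5·1.8742 + 5 = 13.939
Star 2: M = m − 5 log₁₀ d + 5 = 2.88 − 5·2.6435 + 5 = -5.337
ΔM = M_1 − M_2 = 13.939 − (-5.337) = 19.276; smaller M is more luminous → Star 2.
L ratio = 10^(0.4 |ΔM|) = 10^7.711 = 5.135×10^7

Star 2 is more luminous, by a factor of 5.14×10^7.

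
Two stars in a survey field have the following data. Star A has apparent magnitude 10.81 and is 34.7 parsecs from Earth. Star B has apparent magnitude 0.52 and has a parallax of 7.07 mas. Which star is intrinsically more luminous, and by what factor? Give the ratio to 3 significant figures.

Star A: M = m − 5 log₁₀ d + 5 = 10.81 − 5·1.5403 + 5 = 8.108
Star B: p = 7.07 mas = 7.07×10^-3″ → d = 1/p = 141.4 pc
Star B: M = m − 5 log₁₀ d + 5 = 0.52 − 5·2.1506 + 5 = -5.233
ΔM = M_A − M_B = 8.108 − (-5.233) = 13.341; smaller M is more luminous → Star B.
L ratio = 10^(0.4 |ΔM|) = 10^5.337 = 217000

Star B is more luminous, by a factor of 217000.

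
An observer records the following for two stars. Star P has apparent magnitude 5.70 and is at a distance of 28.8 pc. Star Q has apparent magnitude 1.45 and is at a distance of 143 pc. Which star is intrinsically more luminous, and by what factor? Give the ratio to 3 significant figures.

Star P: M = m − 5 log₁₀ d + 5 = 5.70 − 5·1.4594 + 5 = 3.403
Star Q: M = m − 5 log₁₀ d + 5 = 1.45 − 5·2.1553 + 5 = -4.327
ΔM = M_P − M_Q = 3.403 − (-4.327) = 7.730; smaller M is more luminous → Star Q.
L ratio = 10^(0.4 |ΔM|) = 10^3.092 = 1236

Star Q is more luminous, by a factor of 1240.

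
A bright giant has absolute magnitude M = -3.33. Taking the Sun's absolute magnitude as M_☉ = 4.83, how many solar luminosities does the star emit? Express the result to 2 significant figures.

L/L_☉ ≈ 1800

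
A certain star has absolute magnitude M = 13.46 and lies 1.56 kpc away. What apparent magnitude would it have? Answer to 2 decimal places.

m ≈ 24.43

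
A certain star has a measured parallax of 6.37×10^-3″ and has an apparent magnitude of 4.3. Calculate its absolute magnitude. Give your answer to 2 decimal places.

M ≈ -1.68

d = 1/p = 1/6.37×10^-3″ = 157.0 pc
5 log₁₀(d/10 pc) = 5 log₁₀(157.0) − 5 = 5.979
M = m − 5 log₁₀(d/10) = 4.3 − 5.979 = -1.679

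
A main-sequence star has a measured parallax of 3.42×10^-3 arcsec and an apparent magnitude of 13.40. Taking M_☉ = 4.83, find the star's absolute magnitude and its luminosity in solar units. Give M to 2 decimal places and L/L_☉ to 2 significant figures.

M ≈ 6.07; L/L_☉ ≈ 0.32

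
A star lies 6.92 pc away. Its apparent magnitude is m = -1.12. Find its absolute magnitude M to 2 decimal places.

M ≈ -0.32

5 log₁₀(d/10 pc) = 5 log₁₀(6.920) − 5 = -0.799
M = m − 5 log₁₀(d/10) = -1.12 + 0.799 = -0.321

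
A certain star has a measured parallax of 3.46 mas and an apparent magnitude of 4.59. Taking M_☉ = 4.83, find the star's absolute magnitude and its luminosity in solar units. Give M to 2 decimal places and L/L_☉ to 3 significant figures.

d = 1/p = 1000/3.46 mas = 289.0 pc
M = m − 5 log₁₀ d + 5 = 4.59 − 5·2.4609 + 5 = -2.715
M − M_☉ = -2.715 − 4.83 = -7.545
L/L_☉ = 10^(−0.4 × -7.545) = 1042

M ≈ -2.71; L/L_☉ ≈ 1040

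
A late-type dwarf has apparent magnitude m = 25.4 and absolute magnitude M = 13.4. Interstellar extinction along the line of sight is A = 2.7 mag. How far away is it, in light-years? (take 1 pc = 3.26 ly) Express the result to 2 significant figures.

d ≈ 2400 ly

m − M = 5 log₁₀(d/10 pc) + A  ⇒  25.4 − (13.4) − 2.7 = 5 log₁₀(d/10)
9.300 = 5 log₁₀(d/10)
log₁₀ d = (m − M − A)/5 + 1 = 2.8600
d = 10^2.8600 = 724.4 pc
= 2362 ly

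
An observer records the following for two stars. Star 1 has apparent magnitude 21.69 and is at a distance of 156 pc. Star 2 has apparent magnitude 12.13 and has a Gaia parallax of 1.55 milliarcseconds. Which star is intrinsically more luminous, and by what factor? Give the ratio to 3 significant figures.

Star 2 is more luminous, by a factor of 114000.

Star 1: M = m − 5 log₁₀ d + 5 = 21.69 − 5·2.1931 + 5 = 15.724
Star 2: p = 1.55 mas = 1.55×10^-3″ → d = 1/p = 645.2 pc
Star 2: M = m − 5 log₁₀ d + 5 = 12.13 − 5·2.8097 + 5 = 3.082
ΔM = M_1 − M_2 = 15.724 − (3.082) = 12.643; smaller M is more luminous → Star 2.
L ratio = 10^(0.4 |ΔM|) = 10^5.057 = 114000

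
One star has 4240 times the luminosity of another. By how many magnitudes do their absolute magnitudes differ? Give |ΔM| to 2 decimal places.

Pogson: ΔM = −2.5 log₁₀(ratio) = −2.5 log₁₀(4240) = −2.5 × 3.6274 = -9.068

|ΔM| ≈ 9.07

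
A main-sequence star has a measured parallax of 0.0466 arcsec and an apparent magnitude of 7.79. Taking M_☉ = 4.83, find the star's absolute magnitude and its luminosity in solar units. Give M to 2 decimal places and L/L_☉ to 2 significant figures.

M ≈ 6.13; L/L_☉ ≈ 0.30

d = 1/p = 1/0.0466″ = 21.46 pc
M = m − 5 log₁₀ d + 5 = 7.79 − 5·1.3316 + 5 = 6.132
M − M_☉ = 6.132 − 4.83 = 1.302
L/L_☉ = 10^(−0.4 × 1.302) = 0.3015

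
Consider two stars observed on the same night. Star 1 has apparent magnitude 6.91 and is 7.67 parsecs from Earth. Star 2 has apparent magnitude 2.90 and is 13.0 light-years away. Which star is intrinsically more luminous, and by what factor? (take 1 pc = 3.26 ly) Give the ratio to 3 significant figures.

Star 1: M = m − 5 log₁₀ d + 5 = 6.91 − 5·0.8848 + 5 = 7.486
Star 2: d = 13.0 ly / 3.26 = 3.988 pc
Star 2: M = m − 5 log₁₀ d + 5 = 2.90 − 5·0.6007 + 5 = 4.896
ΔM = M_1 − M_2 = 7.486 − (4.896) = 2.590; smaller M is more luminous → Star 2.
L ratio = 10^(0.4 |ΔM|) = 10^1.036 = 10.86

Star 2 is more luminous, by a factor of 10.9.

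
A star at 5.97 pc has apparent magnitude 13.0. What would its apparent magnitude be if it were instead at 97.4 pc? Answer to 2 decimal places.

Flux ∝ 1/d², so Δm = 5 log₁₀(d₂/d₁) = 5 log₁₀(97.4/5.97) = 6.063
m₂ = m₁ + Δm = 13.0 + (6.063) = 19.063

m ≈ 19.06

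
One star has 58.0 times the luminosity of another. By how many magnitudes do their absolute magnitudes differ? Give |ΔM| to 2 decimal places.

|ΔM| ≈ 4.41

Pogson: ΔM = −2.5 log₁₀(ratio) = −2.5 log₁₀(58.0) = −2.5 × 1.7634 = -4.409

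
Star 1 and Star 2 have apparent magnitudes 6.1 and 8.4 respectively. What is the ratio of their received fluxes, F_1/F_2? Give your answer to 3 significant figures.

Δm = 6.1 − (8.4) = -2.3
Flux ratio = 10^(−0.4 Δm) = 10^(−0.4 × -2.3) = 10^0.920 = 8.318

F_1/F_2 ≈ 8.32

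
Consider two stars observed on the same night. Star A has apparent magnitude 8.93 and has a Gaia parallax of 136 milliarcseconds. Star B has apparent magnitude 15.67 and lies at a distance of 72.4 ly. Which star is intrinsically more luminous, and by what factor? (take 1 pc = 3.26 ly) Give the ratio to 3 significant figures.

Star A is more luminous, by a factor of 54.4.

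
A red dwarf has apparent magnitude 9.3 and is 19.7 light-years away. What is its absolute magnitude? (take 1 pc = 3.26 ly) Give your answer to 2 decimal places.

d = 19.7 ly / 3.26 = 6.043 pc
5 log₁₀(d/10 pc) = 5 log₁₀(6.043) − 5 = -1.094
M = m − 5 log₁₀(d/10) = 9.3 + 1.094 = 10.394

M ≈ 10.39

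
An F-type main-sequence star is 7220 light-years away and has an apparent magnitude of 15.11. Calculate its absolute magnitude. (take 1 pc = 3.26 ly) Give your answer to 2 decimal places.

M ≈ 3.38

d = 7220 ly / 3.26 = 2215 pc
5 log₁₀(d/10 pc) = 5 log₁₀(2215) − 5 = 11.727
M = m − 5 log₁₀(d/10) = 15.11 − 11.727 = 3.383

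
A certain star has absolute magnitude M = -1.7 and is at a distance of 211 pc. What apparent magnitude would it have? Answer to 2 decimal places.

m ≈ 4.92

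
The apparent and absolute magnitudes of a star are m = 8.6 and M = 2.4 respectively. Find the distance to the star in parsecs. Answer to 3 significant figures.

d ≈ 174 pc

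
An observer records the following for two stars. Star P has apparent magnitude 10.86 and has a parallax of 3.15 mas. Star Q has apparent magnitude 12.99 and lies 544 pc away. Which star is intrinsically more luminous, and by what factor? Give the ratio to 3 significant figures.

Star P is more luminous, by a factor of 2.42.

Star P: p = 3.15 mas = 3.15×10^-3″ → d = 1/p = 317.5 pc
Star P: M = m − 5 log₁₀ d + 5 = 10.86 − 5·2.5017 + 5 = 3.352
Star Q: M = m − 5 log₁₀ d + 5 = 12.99 − 5·2.7356 + 5 = 4.312
ΔM = M_P − M_Q = 3.352 − (4.312) = -0.960; smaller M is more luminous → Star P.
L ratio = 10^(0.4 |ΔM|) = 10^0.384 = 2.422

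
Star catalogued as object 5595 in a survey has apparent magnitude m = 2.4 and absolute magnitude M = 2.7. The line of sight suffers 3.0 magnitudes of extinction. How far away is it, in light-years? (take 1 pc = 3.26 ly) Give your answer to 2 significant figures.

d ≈ 7.1 ly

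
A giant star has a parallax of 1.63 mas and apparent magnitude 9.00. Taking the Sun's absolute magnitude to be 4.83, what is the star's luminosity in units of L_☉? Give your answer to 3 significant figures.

L/L_☉ ≈ 80.8

d = 1/p = 1000/1.63 mas = 613.5 pc
M = m − 5 log₁₀ d + 5 = 9.00 − 5·2.7878 + 5 = 0.061
M − M_☉ = 0.061 − 4.83 = -4.769
L/L_☉ = 10^(−0.4 × -4.769) = 80.84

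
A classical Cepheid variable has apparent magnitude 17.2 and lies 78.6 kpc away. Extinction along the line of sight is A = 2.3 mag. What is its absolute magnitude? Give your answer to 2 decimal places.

M ≈ -4.58

d = 78.6 kpc = 78600 pc
5 log₁₀(d/10 pc) = 5 log₁₀(78600) − 5 = 19.477
M = m − 5 log₁₀(d/10) − A = 17.2 − 19.477 − 2.3 = -4.577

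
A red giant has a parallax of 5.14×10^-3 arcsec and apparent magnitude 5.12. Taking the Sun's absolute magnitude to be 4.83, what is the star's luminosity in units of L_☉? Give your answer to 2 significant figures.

d = 1/p = 1/5.14×10^-3″ = 194.6 pc
M = m − 5 log₁₀ d + 5 = 5.12 − 5·2.2890 + 5 = -1.325
M − M_☉ = -1.325 − 4.83 = -6.155
L/L_☉ = 10^(−0.4 × -6.155) = 289.8

L/L_☉ ≈ 290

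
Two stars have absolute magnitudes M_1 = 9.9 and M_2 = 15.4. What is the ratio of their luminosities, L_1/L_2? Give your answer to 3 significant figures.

L_1/L_2 ≈ 158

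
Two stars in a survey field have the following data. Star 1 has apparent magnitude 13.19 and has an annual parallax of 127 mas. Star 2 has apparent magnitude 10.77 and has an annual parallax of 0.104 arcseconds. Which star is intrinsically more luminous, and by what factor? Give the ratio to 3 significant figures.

Star 1: p = 127 mas = 0.127″ → d = 1/p = 7.874 pc
Star 1: M = m − 5 log₁₀ d + 5 = 13.19 − 5·0.8962 + 5 = 13.709
Star 2: d = 1/p = 1/0.104″ = 9.615 pc
Star 2: M = m − 5 log₁₀ d + 5 = 10.77 − 5·0.9830 + 5 = 10.855
ΔM = M_1 − M_2 = 13.709 − (10.855) = 2.854; smaller M is more luminous → Star 2.
L ratio = 10^(0.4 |ΔM|) = 10^1.142 = 13.85

Star 2 is more luminous, by a factor of 13.9.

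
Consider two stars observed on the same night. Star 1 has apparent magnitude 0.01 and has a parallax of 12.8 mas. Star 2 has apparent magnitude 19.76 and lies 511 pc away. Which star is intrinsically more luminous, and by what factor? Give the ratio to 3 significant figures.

Star 1 is more luminous, by a factor of 1.86×10^6.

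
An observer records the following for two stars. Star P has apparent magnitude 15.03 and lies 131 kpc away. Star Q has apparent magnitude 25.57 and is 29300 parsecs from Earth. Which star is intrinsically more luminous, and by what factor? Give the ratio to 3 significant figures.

Star P is more luminous, by a factor of 329000.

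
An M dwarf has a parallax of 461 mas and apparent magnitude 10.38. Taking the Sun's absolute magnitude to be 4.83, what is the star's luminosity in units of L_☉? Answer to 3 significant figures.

d = 1/p = 1000/461 mas = 2.169 pc
M = m − 5 log₁₀ d + 5 = 10.38 − 5·0.3363 + 5 = 13.699
M − M_☉ = 13.699 − 4.83 = 8.869
L/L_☉ = 10^(−0.4 × 8.869) = 2.835×10^-4

L/L_☉ ≈ 2.84×10^-4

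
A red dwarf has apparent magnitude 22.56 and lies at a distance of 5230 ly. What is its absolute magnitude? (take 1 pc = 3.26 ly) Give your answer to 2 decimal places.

d = 5230 ly / 3.26 = 1604 pc
5 log₁₀(d/10 pc) = 5 log₁₀(1604) − 5 = 11.026
M = m − 5 log₁₀(d/10) = 22.56 − 11.026 = 11.534

M ≈ 11.53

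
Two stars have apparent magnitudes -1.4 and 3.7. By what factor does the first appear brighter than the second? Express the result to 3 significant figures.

110

Magnitude difference = -5.1
Flux ratio = 10^(−0.4 Δm) = 10^(−0.4 × -5.1) = 10^2.040 = 109.6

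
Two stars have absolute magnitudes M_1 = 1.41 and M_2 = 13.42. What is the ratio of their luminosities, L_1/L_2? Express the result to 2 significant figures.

ΔM = M_1 − M_2 = -12.01
L_1/L_2 = 10^(−0.4 ΔM) = 10^4.804 = 63680

L_1/L_2 ≈ 64000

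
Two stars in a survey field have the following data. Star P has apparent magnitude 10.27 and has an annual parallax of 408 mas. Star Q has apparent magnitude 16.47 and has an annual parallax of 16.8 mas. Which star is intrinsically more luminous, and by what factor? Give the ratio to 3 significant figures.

Star P: p = 408 mas = 0.408″ → d = 1/p = 2.451 pc
Star P: M = m − 5 log₁₀ d + 5 = 10.27 − 5·0.3893 + 5 = 13.323
Star Q: p = 16.8 mas = 0.0168″ → d = 1/p = 59.52 pc
Star Q: M = m − 5 log₁₀ d + 5 = 16.47 − 5·1.7747 + 5 = 12.597
ΔM = M_P − M_Q = 13.323 − (12.597) = 0.727; smaller M is more luminous → Star Q.
L ratio = 10^(0.4 |ΔM|) = 10^0.291 = 1.953

Star Q is more luminous, by a factor of 1.95.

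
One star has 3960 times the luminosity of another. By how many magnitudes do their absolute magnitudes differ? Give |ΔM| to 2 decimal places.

Pogson: ΔM = −2.5 log₁₀(ratio) = −2.5 log₁₀(3960) = −2.5 × 3.5977 = -8.994

|ΔM| ≈ 8.99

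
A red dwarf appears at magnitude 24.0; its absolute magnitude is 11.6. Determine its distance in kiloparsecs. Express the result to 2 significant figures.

d ≈ 3.0 kpc

Distance modulus: m − M = 24.0 − (11.6) = 12.400
m − M = 5 log₁₀ d − 5
log₁₀ d = (m − M)/5 + 1 = 3.4800
d = 10^3.4800 = 3020 pc
= 3.020 kpc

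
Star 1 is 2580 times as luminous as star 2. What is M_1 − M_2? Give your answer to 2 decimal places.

M_1 − M_2 ≈ -8.53

Pogson: ΔM = −2.5 log₁₀(ratio) = −2.5 log₁₀(2580) = −2.5 × 3.4116 = -8.529
Star 1 is brighter, so it has the smaller magnitude: the difference is negative.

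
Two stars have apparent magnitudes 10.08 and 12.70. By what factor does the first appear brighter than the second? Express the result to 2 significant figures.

Magnitude difference = -2.62
Flux ratio = 10^(−0.4 Δm) = 10^(−0.4 × -2.62) = 10^1.048 = 11.17

11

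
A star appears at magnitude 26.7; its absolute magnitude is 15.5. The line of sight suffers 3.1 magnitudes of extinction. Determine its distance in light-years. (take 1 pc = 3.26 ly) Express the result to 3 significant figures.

m − M = 5 log₁₀(d/10 pc) + A  ⇒  26.7 − (15.5) − 3.1 = 5 log₁₀(d/10)
8.100 = 5 log₁₀(d/10)
log₁₀ d = (m − M − A)/5 + 1 = 2.6200
d = 10^2.6200 = 416.9 pc
= 1359 ly

d ≈ 1360 ly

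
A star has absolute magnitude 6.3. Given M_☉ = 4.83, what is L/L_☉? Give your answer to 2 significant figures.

M − M_☉ = 6.3 − 4.83 = 1.470
L/L_☉ = 10^(−0.4 (M − M_☉)) = 10^-0.588 = 0.2582

L/L_☉ ≈ 0.26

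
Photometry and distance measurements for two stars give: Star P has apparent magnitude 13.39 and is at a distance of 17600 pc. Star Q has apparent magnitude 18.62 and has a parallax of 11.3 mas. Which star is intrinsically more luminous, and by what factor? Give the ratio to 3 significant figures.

Star P is more luminous, by a factor of 4.89×10^6.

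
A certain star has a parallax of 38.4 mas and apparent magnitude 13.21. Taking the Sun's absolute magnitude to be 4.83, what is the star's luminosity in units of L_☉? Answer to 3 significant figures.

d = 1/p = 1000/38.4 mas = 26.04 pc
M = m − 5 log₁₀ d + 5 = 13.21 − 5·1.4157 + 5 = 11.132
M − M_☉ = 11.132 − 4.83 = 6.302
L/L_☉ = 10^(−0.4 × 6.302) = 3.015×10^-3

L/L_☉ ≈ 3.02×10^-3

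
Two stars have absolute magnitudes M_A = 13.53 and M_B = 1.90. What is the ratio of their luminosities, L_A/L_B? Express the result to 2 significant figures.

L_A/L_B ≈ 2.2×10^-5

ΔM = M_A − M_B = 11.63
L_A/L_B = 10^(−0.4 ΔM) = 10^-4.652 = 2.228×10^-5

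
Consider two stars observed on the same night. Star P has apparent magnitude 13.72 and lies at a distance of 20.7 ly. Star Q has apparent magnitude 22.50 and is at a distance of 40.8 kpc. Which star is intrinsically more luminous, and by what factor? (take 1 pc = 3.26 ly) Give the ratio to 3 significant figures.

Star Q is more luminous, by a factor of 12700.

Star P: d = 20.7 ly / 3.26 = 6.350 pc
Star P: M = m − 5 log₁₀ d + 5 = 13.72 − 5·0.8028 + 5 = 14.706
Star Q: d = 40.8 kpc = 40800 pc
Star Q: M = m − 5 log₁₀ d + 5 = 22.50 − 5·4.6107 + 5 = 4.447
ΔM = M_P − M_Q = 14.706 − (4.447) = 10.260; smaller M is more luminous → Star Q.
L ratio = 10^(0.4 |ΔM|) = 10^4.104 = 12700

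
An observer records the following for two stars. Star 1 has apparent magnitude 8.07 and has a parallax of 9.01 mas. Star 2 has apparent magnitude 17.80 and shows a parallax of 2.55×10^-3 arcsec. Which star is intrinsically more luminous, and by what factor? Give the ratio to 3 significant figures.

Star 1: p = 9.01 mas = 9.01×10^-3″ → d = 1/p = 111.0 pc
Star 1: M = m − 5 log₁₀ d + 5 = 8.07 − 5·2.0453 + 5 = 2.844
Star 2: d = 1/p = 1/2.55×10^-3″ = 392.2 pc
Star 2: M = m − 5 log₁₀ d + 5 = 17.80 − 5·2.5935 + 5 = 9.833
ΔM = M_1 − M_2 = 2.844 − (9.833) = -6.989; smaller M is more luminous → Star 1.
L ratio = 10^(0.4 |ΔM|) = 10^2.796 = 624.6

Star 1 is more luminous, by a factor of 625.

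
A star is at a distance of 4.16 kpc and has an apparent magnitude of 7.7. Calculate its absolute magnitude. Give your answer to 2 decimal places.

d = 4.16 kpc = 4160 pc
5 log₁₀(d/10 pc) = 5 log₁₀(4160) − 5 = 13.095
M = m − 5 log₁₀(d/10) = 7.7 − 13.095 = -5.395

M ≈ -5.40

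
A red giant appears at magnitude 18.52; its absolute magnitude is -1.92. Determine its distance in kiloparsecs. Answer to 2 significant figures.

d ≈ 120 kpc

Distance modulus: m − M = 18.52 − (-1.92) = 20.440
m − M = 5 log₁₀ d − 5
log₁₀ d = (m − M)/5 + 1 = 5.0880
d = 10^5.0880 = 122500 pc
= 122.5 kpc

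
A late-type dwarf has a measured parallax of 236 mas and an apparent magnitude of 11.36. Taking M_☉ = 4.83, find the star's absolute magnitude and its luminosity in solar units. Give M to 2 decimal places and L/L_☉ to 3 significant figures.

d = 1/p = 1000/236 mas = 4.237 pc
M = m − 5 log₁₀ d + 5 = 11.36 − 5·0.6271 + 5 = 13.225
M − M_☉ = 13.225 − 4.83 = 8.395
L/L_☉ = 10^(−0.4 × 8.395) = 4.387×10^-4

M ≈ 13.22; L/L_☉ ≈ 4.39×10^-4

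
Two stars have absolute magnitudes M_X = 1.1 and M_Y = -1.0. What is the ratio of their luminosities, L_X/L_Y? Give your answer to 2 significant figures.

L_X/L_Y ≈ 0.14

ΔM = M_X − M_Y = 2.1
L_X/L_Y = 10^(−0.4 ΔM) = 10^-0.840 = 0.1445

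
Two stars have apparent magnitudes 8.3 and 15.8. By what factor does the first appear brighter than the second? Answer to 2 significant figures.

1000

Δm = 8.3 − (15.8) = -7.5
Flux ratio = 10^(−0.4 Δm) = 10^(−0.4 × -7.5) = 10^3.000 = 1000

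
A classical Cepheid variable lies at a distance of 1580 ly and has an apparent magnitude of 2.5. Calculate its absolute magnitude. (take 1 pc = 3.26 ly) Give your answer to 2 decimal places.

d = 1580 ly / 3.26 = 484.7 pc
5 log₁₀(d/10 pc) = 5 log₁₀(484.7) − 5 = 8.427
M = m − 5 log₁₀(d/10) = 2.5 − 8.427 = -5.927

M ≈ -5.93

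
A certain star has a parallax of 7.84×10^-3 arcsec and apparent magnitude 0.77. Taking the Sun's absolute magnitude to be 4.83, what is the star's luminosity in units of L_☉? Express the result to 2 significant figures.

L/L_☉ ≈ 6800

d = 1/p = 1/7.84×10^-3″ = 127.6 pc
M = m − 5 log₁₀ d + 5 = 0.77 − 5·2.1057 + 5 = -4.758
M − M_☉ = -4.758 − 4.83 = -9.588
L/L_☉ = 10^(−0.4 × -9.588) = 6845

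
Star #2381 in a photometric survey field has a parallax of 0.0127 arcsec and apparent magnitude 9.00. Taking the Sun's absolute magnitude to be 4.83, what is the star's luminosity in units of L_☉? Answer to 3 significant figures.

L/L_☉ ≈ 1.33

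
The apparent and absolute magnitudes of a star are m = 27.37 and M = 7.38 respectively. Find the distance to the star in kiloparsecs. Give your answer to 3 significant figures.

d ≈ 99.5 kpc

Distance modulus: m − M = 27.37 − (7.38) = 19.990
m − M = 5 log₁₀ d − 5
log₁₀ d = (m − M)/5 + 1 = 4.9980
d = 10^4.9980 = 99540 pc
= 99.54 kpc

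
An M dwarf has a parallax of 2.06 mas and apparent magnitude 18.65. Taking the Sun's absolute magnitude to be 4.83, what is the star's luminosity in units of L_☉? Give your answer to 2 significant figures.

L/L_☉ ≈ 7.0×10^-3

d = 1/p = 1000/2.06 mas = 485.4 pc
M = m − 5 log₁₀ d + 5 = 18.65 − 5·2.6861 + 5 = 10.219
M − M_☉ = 10.219 − 4.83 = 5.389
L/L_☉ = 10^(−0.4 × 5.389) = 6.987×10^-3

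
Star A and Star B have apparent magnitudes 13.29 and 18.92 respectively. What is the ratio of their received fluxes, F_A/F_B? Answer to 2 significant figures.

F_A/F_B ≈ 180

Magnitude difference = -5.63
Flux ratio = 10^(−0.4 Δm) = 10^(−0.4 × -5.63) = 10^2.252 = 178.6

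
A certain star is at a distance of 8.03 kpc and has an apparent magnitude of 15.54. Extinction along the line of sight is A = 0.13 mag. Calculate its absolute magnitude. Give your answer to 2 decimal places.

M ≈ 0.89

d = 8.03 kpc = 8030 pc
5 log₁₀(d/10 pc) = 5 log₁₀(8030) − 5 = 14.524
M = m − 5 log₁₀(d/10) − A = 15.54 − 14.524 − 0.13 = 0.886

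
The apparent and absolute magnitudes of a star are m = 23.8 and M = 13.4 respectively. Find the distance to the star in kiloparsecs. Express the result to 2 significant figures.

d ≈ 1.2 kpc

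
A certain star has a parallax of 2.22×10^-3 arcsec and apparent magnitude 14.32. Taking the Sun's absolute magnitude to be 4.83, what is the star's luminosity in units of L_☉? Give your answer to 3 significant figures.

L/L_☉ ≈ 0.325

d = 1/p = 1/2.22×10^-3″ = 450.5 pc
M = m − 5 log₁₀ d + 5 = 14.32 − 5·2.6536 + 5 = 6.052
M − M_☉ = 6.052 − 4.83 = 1.222
L/L_☉ = 10^(−0.4 × 1.222) = 0.3246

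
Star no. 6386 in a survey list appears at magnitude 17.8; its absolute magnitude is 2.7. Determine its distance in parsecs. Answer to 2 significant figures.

d ≈ 10000 pc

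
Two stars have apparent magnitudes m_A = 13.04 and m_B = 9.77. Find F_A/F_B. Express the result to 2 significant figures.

F_A/F_B ≈ 0.049

Magnitude difference = 3.27
Flux ratio = 10^(−0.4 Δm) = 10^(−0.4 × 3.27) = 10^-1.308 = 0.04920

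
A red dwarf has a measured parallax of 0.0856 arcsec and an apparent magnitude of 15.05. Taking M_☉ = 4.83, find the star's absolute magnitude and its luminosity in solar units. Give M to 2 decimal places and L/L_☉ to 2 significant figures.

M ≈ 14.71; L/L_☉ ≈ 1.1×10^-4

d = 1/p = 1/0.0856″ = 11.68 pc
M = m − 5 log₁₀ d + 5 = 15.05 − 5·1.0675 + 5 = 14.712
M − M_☉ = 14.712 − 4.83 = 9.882
L/L_☉ = 10^(−0.4 × 9.882) = 1.114×10^-4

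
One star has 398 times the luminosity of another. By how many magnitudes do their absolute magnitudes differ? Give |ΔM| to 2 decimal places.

|ΔM| ≈ 6.50

Pogson: ΔM = −2.5 log₁₀(ratio) = −2.5 log₁₀(398) = −2.5 × 2.5999 = -6.500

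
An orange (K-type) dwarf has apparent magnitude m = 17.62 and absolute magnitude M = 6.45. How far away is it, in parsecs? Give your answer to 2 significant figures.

Distance modulus: m − M = 17.62 − (6.45) = 11.170
m − M = 5 log₁₀ d − 5
log₁₀ d = (m − M)/5 + 1 = 3.2340
d = 10^3.2340 = 1714 pc

d ≈ 1700 pc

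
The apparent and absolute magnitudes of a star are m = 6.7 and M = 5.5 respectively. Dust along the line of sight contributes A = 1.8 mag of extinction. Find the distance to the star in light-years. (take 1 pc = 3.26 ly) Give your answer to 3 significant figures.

d ≈ 24.7 ly

m − M = 5 log₁₀(d/10 pc) + A  ⇒  6.7 − (5.5) − 1.8 = 5 log₁₀(d/10)
-0.600 = 5 log₁₀(d/10)
log₁₀ d = (m − M − A)/5 + 1 = 0.8800
d = 10^0.8800 = 7.586 pc
= 24.73 ly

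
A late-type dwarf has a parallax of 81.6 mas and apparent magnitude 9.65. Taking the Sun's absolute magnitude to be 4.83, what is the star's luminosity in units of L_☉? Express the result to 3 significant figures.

L/L_☉ ≈ 0.0177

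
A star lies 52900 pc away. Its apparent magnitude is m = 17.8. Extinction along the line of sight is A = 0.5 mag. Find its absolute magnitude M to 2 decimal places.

M ≈ -1.32

5 log₁₀(d/10 pc) = 5 log₁₀(52900) − 5 = 18.617
M = m − 5 log₁₀(d/10) − A = 17.8 − 18.617 − 0.5 = -1.317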